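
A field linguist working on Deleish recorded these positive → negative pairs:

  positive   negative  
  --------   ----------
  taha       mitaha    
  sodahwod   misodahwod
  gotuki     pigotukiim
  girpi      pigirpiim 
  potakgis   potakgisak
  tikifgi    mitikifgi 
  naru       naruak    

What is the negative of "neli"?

girpi and tikifgi both end in -i yet inflect differently (pigirpiim, mitikifgi), so the final letter is not what conditions the rule; the first letter is.
"neli" begins with n-. The one such stem in the data (naru → naruak) adds -ak, so the same rule applies.
So neli → neliak.

neliak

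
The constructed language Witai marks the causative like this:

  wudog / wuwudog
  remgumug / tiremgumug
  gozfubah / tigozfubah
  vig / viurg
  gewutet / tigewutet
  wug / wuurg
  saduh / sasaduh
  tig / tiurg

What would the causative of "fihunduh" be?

tifihunduh

tig and wudog both end in -g yet inflect differently (tiurg, wuwudog), so the final letter is not what conditions the rule; the number of vowels is.
"fihunduh" has 3 vowels. The stems with 3 vowels (gozfubah → tigozfubah, remgumug → tiremgumug, gewutet → tigewutet) add the prefix ti-.
The other patterns: stems with 1 vowel insert -ur- after the first vowel; stems with 2 vowels repeat the first consonant+vowel as a prefix.
So fihunduh → tifihunduh.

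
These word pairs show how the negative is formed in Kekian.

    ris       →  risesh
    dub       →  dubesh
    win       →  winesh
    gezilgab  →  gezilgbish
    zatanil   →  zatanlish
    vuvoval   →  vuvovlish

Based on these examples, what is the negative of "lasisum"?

dub and gezilgab both end in -b yet inflect differently (dubesh, gezilgbish), so the final letter is not what conditions the rule; the number of vowels is.
"lasisum" has 3 vowels. The stems with 3 vowels (gezilgab → gezilgbish, zatanil → zatanlish, vuvoval → vuvovlish) delete the last vowel and add -ish.
So lasisum → lasismish.

lasismish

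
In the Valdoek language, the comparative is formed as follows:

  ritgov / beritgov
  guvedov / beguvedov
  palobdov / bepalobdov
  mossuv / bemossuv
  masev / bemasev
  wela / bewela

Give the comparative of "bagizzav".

Every pair shown (ritgov → beritgov, guvedov → beguvedov, palobdov → bepalobdov, …) follows the same rule: add the prefix be-.
So bagizzav → bebagizzav.

bebagizzav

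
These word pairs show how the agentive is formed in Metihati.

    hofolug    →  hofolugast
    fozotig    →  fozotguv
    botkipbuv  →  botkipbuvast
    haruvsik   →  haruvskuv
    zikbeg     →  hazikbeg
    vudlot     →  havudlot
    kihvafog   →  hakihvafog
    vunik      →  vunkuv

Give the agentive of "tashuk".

tashukast

fozotig and zikbeg both end in -g yet inflect differently (fozotguv, hazikbeg), so the final letter is not what conditions the rule; the last vowel is.
"tashuk" has last vowel 'u'. The stems whose last vowel is 'u' (hofolug → hofolugast, botkipbuv → botkipbuvast) add -ast.
The other patterns: stems whose last vowel is 'i' delete the last vowel and add -uv; stems whose last vowel is 'e' or 'o' add the prefix ha-.
So tashuk → tashukast.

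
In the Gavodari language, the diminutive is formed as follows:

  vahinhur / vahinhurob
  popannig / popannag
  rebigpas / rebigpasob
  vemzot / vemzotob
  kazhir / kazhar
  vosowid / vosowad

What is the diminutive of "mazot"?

kazhir and vahinhur both end in -r yet inflect differently (kazhar, vahinhurob), so the final letter is not what conditions the rule; the last vowel is.
"mazot" has last vowel 'o'. The one such stem in the data (vemzot → vemzotob) adds -ob, so the same rule applies.
The other pattern: stems whose last vowel is 'i' change the last vowel to 'a'.
So mazot → mazotob.

mazotob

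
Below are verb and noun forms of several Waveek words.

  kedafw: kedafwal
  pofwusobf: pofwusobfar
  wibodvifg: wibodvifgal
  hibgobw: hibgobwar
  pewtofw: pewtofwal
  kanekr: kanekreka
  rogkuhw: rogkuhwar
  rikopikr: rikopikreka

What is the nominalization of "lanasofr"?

lanasofral

kedafw and rogkuhw both end in -w yet inflect differently (kedafwal, rogkuhwar), so the final letter is not what conditions the rule; the second-to-last letter is.
"lanasofr" has second-to-last letter 'f'. The stems whose second-to-last letter is 'f' (kedafw → kedafwal, pewtofw → pewtofwal, wibodvifg → wibodvifgal) add -al.
The other patterns: stems whose second-to-last letter is 'k' add -eka; stems whose second-to-last letter is 'b' or 'h' add -ar.
So lanasofr → lanasofral.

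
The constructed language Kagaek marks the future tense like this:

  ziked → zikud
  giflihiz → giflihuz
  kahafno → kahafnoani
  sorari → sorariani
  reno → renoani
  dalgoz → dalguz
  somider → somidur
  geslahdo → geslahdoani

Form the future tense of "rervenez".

sorari and giflihiz both have last vowel 'i' yet inflect differently (sorariani, giflihuz), so the last vowel is not what conditions the rule; whether the stem ends in a vowel or a consonant is.
"rervenez" ends in a consonant. The stems ending in a consonant (ziked → zikud, somider → somidur, giflihiz → giflihuz) change the last vowel to 'u'.
So rervenez → rervenuz.

rervenuz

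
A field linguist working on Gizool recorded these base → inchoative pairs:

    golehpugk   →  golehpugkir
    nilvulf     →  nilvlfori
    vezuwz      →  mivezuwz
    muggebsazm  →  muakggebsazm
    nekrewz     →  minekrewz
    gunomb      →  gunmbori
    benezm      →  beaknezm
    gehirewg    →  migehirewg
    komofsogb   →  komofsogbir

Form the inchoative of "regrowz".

miregrowz

komofsogb and gunomb both end in -b yet inflect differently (komofsogbir, gunmbori), so the final letter is not what conditions the rule; the second-to-last letter is.
"regrowz" has second-to-last letter 'w'. The stems whose second-to-last letter is 'w' (nekrewz → minekrewz, gehirewg → migehirewg, vezuwz → mivezuwz) add the prefix mi-.
The other patterns: stems whose second-to-last letter is 'z' insert -ak- after the first vowel; stems whose second-to-last letter is 'g' add -ir; stems whose second-to-last letter is 'l' or 'm' delete the last vowel and add -ori.
So regrowz → miregrowz.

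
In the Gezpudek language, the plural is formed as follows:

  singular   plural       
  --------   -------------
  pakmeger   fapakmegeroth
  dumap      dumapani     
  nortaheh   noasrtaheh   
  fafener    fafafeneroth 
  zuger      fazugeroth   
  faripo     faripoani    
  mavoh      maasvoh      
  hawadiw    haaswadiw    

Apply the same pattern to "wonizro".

faripo and mavoh both have last vowel 'o' yet inflect differently (faripoani, maasvoh), so the last vowel is not what conditions the rule; the final letter is.
"wonizro" ends in -o. The one such stem in the data (faripo → faripoani) adds -ani, so the same rule applies.
So wonizro → wonizroani.

wonizroani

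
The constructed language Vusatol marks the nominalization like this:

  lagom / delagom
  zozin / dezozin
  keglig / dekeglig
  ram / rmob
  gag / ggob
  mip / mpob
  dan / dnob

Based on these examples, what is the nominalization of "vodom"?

"vodom" has 2 vowels. The stems with 2 vowels (lagom → delagom, zozin → dezozin, keglig → dekeglig) add the prefix de-.
So vodom → devodom.

devodom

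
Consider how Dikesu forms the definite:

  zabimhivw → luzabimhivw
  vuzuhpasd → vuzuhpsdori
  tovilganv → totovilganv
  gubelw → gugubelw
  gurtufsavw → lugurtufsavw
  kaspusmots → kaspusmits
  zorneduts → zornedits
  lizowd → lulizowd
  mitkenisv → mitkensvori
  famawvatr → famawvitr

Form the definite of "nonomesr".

"nonomesr" has second-to-last letter 's'. The stems whose second-to-last letter is 's' (mitkenisv → mitkensvori, vuzuhpasd → vuzuhpsdori) delete the last vowel and add -ori.
The other patterns: stems whose second-to-last letter is 'l' or 'n' repeat the first consonant+vowel as a prefix; stems whose second-to-last letter is 't' change the last vowel to 'i'; stems whose second-to-last letter is 'v' or 'w' add the prefix lu-.
So nonomesr → nonomsrori.

nonomsrori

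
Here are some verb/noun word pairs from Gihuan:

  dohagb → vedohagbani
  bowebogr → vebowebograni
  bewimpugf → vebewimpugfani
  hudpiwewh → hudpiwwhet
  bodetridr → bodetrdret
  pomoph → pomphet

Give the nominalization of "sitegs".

bowebogr and bodetridr both end in -r yet inflect differently (vebowebograni, bodetrdret), so the final letter is not what conditions the rule; the second-to-last letter is.
"sitegs" has second-to-last letter 'g'. The stems whose second-to-last letter is 'g' (bowebogr → vebowebograni, bewimpugf → vebewimpugfani, dohagb → vedohagbani) add ve- … -ani around the stem.
So sitegs → vesitegsani.

vesitegsani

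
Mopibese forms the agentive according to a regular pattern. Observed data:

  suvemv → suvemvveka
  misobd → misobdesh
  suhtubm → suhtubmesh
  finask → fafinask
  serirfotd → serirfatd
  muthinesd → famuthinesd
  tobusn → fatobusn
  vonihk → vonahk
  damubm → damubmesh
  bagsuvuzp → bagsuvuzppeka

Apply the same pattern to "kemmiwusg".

fakemmiwusg

muthinesd and misobd both end in -d yet inflect differently (famuthinesd, misobdesh), so the final letter is not what conditions the rule; the second-to-last letter is.
"kemmiwusg" has second-to-last letter 's'. The stems whose second-to-last letter is 's' (finask → fafinask, muthinesd → famuthinesd, tobusn → fatobusn) add the prefix fa-.
The other patterns: stems whose second-to-last letter is 'b' add -esh; stems whose second-to-last letter is 'm' or 'z' double the final consonant and add -eka; stems whose second-to-last letter is 'h' or 't' change the last vowel to 'a'.
So kemmiwusg → fakemmiwusg.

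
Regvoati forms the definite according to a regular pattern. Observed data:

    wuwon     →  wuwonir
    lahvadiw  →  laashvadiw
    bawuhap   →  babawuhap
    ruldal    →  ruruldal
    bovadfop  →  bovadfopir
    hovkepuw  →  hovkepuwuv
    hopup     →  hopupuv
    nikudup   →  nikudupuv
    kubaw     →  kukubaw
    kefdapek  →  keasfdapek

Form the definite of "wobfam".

wowobfam

"wobfam" has last vowel 'a'. The stems whose last vowel is 'a' (ruldal → ruruldal, bawuhap → babawuhap, kubaw → kukubaw) repeat the first consonant+vowel as a prefix.
So wobfam → wowobfam.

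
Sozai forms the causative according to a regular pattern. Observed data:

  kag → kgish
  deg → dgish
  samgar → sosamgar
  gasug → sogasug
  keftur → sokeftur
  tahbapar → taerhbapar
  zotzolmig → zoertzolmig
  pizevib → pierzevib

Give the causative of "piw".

kag and gasug both end in -g yet inflect differently (kgish, sogasug), so the final letter is not what conditions the rule; the number of vowels is.
"piw" has 1 vowel. The stems with 1 vowel (kag → kgish, deg → dgish) delete the last vowel and add -ish.
The other patterns: stems with 2 vowels add the prefix so-; stems with 3 vowels insert -er- after the first vowel.
So piw → pwish.

pwish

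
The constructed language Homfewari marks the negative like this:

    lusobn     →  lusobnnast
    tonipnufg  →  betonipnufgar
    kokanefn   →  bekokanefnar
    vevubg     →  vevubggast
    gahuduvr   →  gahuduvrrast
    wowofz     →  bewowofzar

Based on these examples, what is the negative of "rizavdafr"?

berizavdafrar

"rizavdafr" has second-to-last letter 'f'. The stems whose second-to-last letter is 'f' (tonipnufg → betonipnufgar, kokanefn → bekokanefnar, wowofz → bewowofzar) add be- … -ar around the stem.
The other pattern: stems whose second-to-last letter is 'b' or 'v' double the final consonant and add -ast.
So rizavdafr → berizavdafrar.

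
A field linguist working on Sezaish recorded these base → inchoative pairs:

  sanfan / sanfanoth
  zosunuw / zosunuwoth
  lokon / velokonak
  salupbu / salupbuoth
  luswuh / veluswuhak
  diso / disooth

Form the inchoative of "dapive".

dapiveoth

"dapive" begins with d-. The one such stem in the data (diso → disooth) adds -oth, so the same rule applies.
So dapive → dapiveoth.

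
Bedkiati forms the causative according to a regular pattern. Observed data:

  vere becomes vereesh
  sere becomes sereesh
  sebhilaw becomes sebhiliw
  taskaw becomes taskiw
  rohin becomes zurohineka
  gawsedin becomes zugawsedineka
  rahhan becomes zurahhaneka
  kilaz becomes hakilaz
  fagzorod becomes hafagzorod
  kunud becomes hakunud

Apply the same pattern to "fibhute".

fibhuteesh

"fibhute" ends in -e. The stems ending in -e (vere → vereesh, sere → sereesh) add -esh.
The other patterns: stems ending in -w change the last vowel to 'i'; stems ending in -n add zu- … -eka around the stem; stems ending in -d or -z add the prefix ha-.
So fibhute → fibhuteesh.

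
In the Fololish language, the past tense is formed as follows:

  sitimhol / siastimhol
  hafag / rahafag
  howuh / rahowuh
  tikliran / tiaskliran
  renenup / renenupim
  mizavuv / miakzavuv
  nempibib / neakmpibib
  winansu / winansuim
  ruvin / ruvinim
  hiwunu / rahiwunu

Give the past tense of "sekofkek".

seaskofkek

winansu and hiwunu both end in -u yet inflect differently (winansuim, rahiwunu), so the final letter is not what conditions the rule; the first letter is.
"sekofkek" begins with s-. The one such stem in the data (sitimhol → siastimhol) inserts -as- after the first vowel (as does tikliran), so the same rule applies.
The other patterns: stems beginning with r- or w- add -im; stems beginning with h- add the prefix ra-; stems beginning with m- or n- insert -ak- after the first vowel.
So sekofkek → seaskofkek.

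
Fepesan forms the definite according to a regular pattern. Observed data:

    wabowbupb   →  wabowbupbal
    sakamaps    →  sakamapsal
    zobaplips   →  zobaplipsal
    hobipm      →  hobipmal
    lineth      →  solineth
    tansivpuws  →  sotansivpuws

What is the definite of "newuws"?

sonewuws

"newuws" has second-to-last letter 'w'. The one such stem in the data (tansivpuws → sotansivpuws) adds the prefix so-, so the same rule applies.
So newuws → sonewuws.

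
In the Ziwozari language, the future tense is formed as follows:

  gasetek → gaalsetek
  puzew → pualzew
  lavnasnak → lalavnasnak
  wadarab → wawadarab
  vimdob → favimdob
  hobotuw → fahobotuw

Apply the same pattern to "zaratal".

zazaratal

gasetek and lavnasnak both end in -k yet inflect differently (gaalsetek, lalavnasnak), so the final letter is not what conditions the rule; the last vowel is.
"zaratal" has last vowel 'a'. The stems whose last vowel is 'a' (lavnasnak → lalavnasnak, wadarab → wawadarab) repeat the first consonant+vowel as a prefix.
The other patterns: stems whose last vowel is 'e' insert -al- after the first vowel; stems whose last vowel is 'o' or 'u' add the prefix fa-.
So zaratal → zazaratal.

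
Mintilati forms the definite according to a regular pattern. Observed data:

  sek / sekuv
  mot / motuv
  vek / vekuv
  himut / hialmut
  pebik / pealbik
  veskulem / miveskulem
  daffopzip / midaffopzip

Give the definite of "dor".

doruv

mot and himut both end in -t yet inflect differently (motuv, hialmut), so the final letter is not what conditions the rule; the number of vowels is.
"dor" has 1 vowel. The stems with 1 vowel (sek → sekuv, mot → motuv, vek → vekuv) add -uv.
The other patterns: stems with 2 vowels insert -al- after the first vowel; stems with 3 vowels add the prefix mi-.
So dor → doruv.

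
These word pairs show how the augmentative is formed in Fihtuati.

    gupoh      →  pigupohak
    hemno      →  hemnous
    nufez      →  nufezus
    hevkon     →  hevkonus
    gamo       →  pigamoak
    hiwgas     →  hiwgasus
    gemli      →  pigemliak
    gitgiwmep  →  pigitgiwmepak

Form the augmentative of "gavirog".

"gavirog" begins with g-. The stems beginning with g- (gupoh → pigupohak, gamo → pigamoak, gitgiwmep → pigitgiwmepak) add pi- … -ak around the stem.
The other pattern: stems beginning with h- or n- add -us.
So gavirog → pigavirogak.

pigavirogak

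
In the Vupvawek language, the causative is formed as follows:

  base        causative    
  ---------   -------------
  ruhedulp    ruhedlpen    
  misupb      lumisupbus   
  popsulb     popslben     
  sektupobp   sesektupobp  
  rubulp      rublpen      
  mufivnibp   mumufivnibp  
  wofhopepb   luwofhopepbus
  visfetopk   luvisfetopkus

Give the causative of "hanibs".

"hanibs" has second-to-last letter 'b'. The stems whose second-to-last letter is 'b' (sektupobp → sesektupobp, mufivnibp → mumufivnibp) repeat the first consonant+vowel as a prefix.
So hanibs → hahanibs.

hahanibs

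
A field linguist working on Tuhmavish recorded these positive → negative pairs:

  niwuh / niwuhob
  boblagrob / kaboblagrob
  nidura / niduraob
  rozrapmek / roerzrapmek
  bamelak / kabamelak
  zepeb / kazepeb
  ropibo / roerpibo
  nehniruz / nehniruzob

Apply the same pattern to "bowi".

kabowi

"bowi" begins with b-. The stems beginning with b- (boblagrob → kaboblagrob, bamelak → kabamelak) add the prefix ka-.
The other patterns: stems beginning with n- add -ob; stems beginning with r- insert -er- after the first vowel.
So bowi → kabowi.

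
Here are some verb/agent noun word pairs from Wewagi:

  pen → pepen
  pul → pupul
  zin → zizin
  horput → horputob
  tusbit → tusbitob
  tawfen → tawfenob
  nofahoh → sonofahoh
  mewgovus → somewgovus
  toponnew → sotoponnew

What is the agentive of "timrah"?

timrahob

"timrah" has 2 vowels. The stems with 2 vowels (horput → horputob, tusbit → tusbitob, tawfen → tawfenob) add -ob.
The other patterns: stems with 1 vowel repeat the first consonant+vowel as a prefix; stems with 3 vowels add the prefix so-.
So timrah → timrahob.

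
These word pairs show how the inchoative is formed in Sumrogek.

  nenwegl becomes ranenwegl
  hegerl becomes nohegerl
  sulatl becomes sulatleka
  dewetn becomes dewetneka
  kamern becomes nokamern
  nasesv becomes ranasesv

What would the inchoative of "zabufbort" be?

nozabufbort

"zabufbort" has second-to-last letter 'r'. The stems whose second-to-last letter is 'r' (hegerl → nohegerl, kamern → nokamern) add the prefix no-.
So zabufbort → nozabufbort.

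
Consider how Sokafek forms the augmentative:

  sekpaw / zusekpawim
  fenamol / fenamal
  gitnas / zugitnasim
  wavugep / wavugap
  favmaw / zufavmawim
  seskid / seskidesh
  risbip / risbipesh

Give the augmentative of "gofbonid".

gofbonidesh

risbip and wavugep both end in -p yet inflect differently (risbipesh, wavugap), so the final letter is not what conditions the rule; the last vowel is.
"gofbonid" has last vowel 'i'. The stems whose last vowel is 'i' (seskid → seskidesh, risbip → risbipesh) add -esh.
The other patterns: stems whose last vowel is 'a' add zu- … -im around the stem; stems whose last vowel is 'e' or 'o' change the last vowel to 'a'.
So gofbonid → gofbonidesh.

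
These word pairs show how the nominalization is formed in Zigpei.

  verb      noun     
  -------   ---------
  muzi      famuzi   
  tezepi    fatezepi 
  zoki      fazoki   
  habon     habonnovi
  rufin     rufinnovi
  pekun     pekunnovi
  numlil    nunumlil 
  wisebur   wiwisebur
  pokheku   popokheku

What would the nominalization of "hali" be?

muzi and rufin both have last vowel 'i' yet inflect differently (famuzi, rufinnovi), so the last vowel is not what conditions the rule; the final letter is.
"hali" ends in -i. The stems ending in -i (muzi → famuzi, tezepi → fatezepi, zoki → fazoki) add the prefix fa-.
The other patterns: stems ending in -n double the final consonant and add -ovi; stems ending in -l, -r or -u repeat the first consonant+vowel as a prefix.
So hali → fahali.

fahali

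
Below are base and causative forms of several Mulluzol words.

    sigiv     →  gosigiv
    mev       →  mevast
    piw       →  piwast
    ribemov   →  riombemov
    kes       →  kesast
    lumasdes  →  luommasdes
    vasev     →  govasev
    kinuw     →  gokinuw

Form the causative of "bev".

bevast

piw and kinuw both end in -w yet inflect differently (piwast, gokinuw), so the final letter is not what conditions the rule; the number of vowels is.
"bev" has 1 vowel. The stems with 1 vowel (piw → piwast, kes → kesast, mev → mevast) add -ast.
So bev → bevast.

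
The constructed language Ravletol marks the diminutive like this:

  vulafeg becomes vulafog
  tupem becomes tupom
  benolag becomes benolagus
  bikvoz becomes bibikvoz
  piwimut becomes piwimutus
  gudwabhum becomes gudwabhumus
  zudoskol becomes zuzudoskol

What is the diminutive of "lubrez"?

benolag and vulafeg both end in -g yet inflect differently (benolagus, vulafog), so the final letter is not what conditions the rule; the last vowel is.
"lubrez" has last vowel 'e'. The stems whose last vowel is 'e' (vulafeg → vulafog, tupem → tupom) change the last vowel to 'o'.
So lubrez → lubroz.

lubroz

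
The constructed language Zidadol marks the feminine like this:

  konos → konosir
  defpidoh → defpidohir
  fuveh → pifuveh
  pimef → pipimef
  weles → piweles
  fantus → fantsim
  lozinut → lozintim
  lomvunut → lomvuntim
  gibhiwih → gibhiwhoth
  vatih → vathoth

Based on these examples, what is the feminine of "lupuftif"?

defpidoh and fuveh both end in -h yet inflect differently (defpidohir, pifuveh), so the final letter is not what conditions the rule; the last vowel is.
"lupuftif" has last vowel 'i'. The stems whose last vowel is 'i' (gibhiwih → gibhiwhoth, vatih → vathoth) delete the last vowel and add -oth.
The other patterns: stems whose last vowel is 'o' add -ir; stems whose last vowel is 'e' add the prefix pi-; stems whose last vowel is 'u' delete the last vowel and add -im.
So lupuftif → lupuftfoth.

lupuftfoth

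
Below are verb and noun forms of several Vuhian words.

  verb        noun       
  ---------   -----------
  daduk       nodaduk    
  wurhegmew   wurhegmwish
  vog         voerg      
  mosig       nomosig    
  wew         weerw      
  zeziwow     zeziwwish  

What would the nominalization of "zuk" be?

"zuk" has 1 vowel. The stems with 1 vowel (vog → voerg, wew → weerw) insert -er- after the first vowel.
The other patterns: stems with 2 vowels add the prefix no-; stems with 3 vowels delete the last vowel and add -ish.
So zuk → zuerk.

zuerk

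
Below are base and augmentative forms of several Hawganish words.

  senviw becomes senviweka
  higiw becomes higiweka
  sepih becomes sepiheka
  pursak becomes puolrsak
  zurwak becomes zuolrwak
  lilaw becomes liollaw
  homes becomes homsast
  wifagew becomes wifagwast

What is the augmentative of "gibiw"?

gibiweka

senviw and lilaw both end in -w yet inflect differently (senviweka, liollaw), so the final letter is not what conditions the rule; the last vowel is.
"gibiw" has last vowel 'i'. The stems whose last vowel is 'i' (senviw → senviweka, higiw → higiweka, sepih → sepiheka) add -eka.
So gibiw → gibiweka.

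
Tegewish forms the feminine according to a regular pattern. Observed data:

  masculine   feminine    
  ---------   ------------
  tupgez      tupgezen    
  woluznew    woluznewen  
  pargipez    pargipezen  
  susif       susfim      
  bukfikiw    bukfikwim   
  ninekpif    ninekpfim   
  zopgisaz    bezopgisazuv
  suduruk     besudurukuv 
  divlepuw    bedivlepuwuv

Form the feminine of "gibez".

gibezen

"gibez" has last vowel 'e'. The stems whose last vowel is 'e' (tupgez → tupgezen, woluznew → woluznewen, pargipez → pargipezen) add -en.
So gibez → gibezen.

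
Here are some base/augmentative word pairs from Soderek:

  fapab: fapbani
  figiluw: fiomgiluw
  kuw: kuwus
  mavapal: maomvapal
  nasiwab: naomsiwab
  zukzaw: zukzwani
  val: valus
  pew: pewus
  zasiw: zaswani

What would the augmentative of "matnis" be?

matnsani

pew and zukzaw both end in -w yet inflect differently (pewus, zukzwani), so the final letter is not what conditions the rule; the number of vowels is.
"matnis" has 2 vowels. The stems with 2 vowels (fapab → fapbani, zukzaw → zukzwani, zasiw → zaswani) delete the last vowel and add -ani.
The other patterns: stems with 1 vowel add -us; stems with 3 vowels insert -om- after the first vowel.
So matnis → matnsani.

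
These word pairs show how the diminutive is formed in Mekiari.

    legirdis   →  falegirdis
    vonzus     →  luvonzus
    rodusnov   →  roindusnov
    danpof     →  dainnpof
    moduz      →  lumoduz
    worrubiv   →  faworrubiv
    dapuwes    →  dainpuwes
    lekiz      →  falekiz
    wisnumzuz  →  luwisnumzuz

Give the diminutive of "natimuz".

lunatimuz

"natimuz" has last vowel 'u'. The stems whose last vowel is 'u' (wisnumzuz → luwisnumzuz, moduz → lumoduz, vonzus → luvonzus) add the prefix lu-.
So natimuz → lunatimuz.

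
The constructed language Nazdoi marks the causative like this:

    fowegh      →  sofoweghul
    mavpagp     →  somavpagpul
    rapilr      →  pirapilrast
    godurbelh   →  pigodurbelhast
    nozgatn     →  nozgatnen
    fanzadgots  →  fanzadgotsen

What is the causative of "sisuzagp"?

"sisuzagp" has second-to-last letter 'g'. The stems whose second-to-last letter is 'g' (fowegh → sofoweghul, mavpagp → somavpagpul) add so- … -ul around the stem.
The other patterns: stems whose second-to-last letter is 't' add -en; stems whose second-to-last letter is 'l' add pi- … -ast around the stem.
So sisuzagp → sosisuzagpul.

sosisuzagpul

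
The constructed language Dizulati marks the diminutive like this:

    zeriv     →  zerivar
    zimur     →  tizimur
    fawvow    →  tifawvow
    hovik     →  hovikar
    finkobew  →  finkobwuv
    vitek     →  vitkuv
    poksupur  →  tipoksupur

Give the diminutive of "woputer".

"woputer" has last vowel 'e'. The stems whose last vowel is 'e' (finkobew → finkobwuv, vitek → vitkuv) delete the last vowel and add -uv.
The other patterns: stems whose last vowel is 'i' add -ar; stems whose last vowel is 'o' or 'u' add the prefix ti-.
So woputer → woputruv.

woputruv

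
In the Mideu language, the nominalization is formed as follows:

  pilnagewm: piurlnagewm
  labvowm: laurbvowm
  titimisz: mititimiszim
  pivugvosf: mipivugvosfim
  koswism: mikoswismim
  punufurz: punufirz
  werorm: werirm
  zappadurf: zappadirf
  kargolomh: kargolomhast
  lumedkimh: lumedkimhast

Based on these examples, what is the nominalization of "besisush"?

mibesisushim

"besisush" has second-to-last letter 's'. The stems whose second-to-last letter is 's' (titimisz → mititimiszim, pivugvosf → mipivugvosfim, koswism → mikoswismim) add mi- … -im around the stem.
The other patterns: stems whose second-to-last letter is 'w' insert -ur- after the first vowel; stems whose second-to-last letter is 'r' change the last vowel to 'i'; stems whose second-to-last letter is 'm' add -ast.
So besisush → mibesisushim.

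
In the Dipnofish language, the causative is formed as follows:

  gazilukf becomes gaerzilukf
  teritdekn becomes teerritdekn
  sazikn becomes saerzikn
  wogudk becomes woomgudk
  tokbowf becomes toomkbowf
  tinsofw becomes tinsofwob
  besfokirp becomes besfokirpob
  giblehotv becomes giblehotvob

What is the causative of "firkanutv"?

gazilukf and tokbowf both end in -f yet inflect differently (gaerzilukf, toomkbowf), so the final letter is not what conditions the rule; the second-to-last letter is.
"firkanutv" has second-to-last letter 't'. The one such stem in the data (giblehotv → giblehotvob) adds -ob, so the same rule applies.
So firkanutv → firkanutvob.

firkanutvob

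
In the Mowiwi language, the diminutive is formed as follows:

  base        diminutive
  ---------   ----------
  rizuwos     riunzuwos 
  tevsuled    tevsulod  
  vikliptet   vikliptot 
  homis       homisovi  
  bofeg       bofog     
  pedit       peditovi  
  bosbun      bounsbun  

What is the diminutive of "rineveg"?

rinevog

"rineveg" has last vowel 'e'. The stems whose last vowel is 'e' (vikliptet → vikliptot, tevsuled → tevsulod, bofeg → bofog) change the last vowel to 'o'.
The other patterns: stems whose last vowel is 'i' add -ovi; stems whose last vowel is 'o' or 'u' insert -un- after the first vowel.
So rineveg → rinevog.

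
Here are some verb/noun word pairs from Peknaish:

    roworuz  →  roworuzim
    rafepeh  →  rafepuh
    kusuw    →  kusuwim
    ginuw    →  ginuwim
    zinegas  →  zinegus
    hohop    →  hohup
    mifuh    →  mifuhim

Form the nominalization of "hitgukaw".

"hitgukaw" has last vowel 'a'. The one such stem in the data (zinegas → zinegus) changes the last vowel to 'u' (as do rafepeh, hohop), so the same rule applies.
So hitgukaw → hitgukuw.

hitgukuw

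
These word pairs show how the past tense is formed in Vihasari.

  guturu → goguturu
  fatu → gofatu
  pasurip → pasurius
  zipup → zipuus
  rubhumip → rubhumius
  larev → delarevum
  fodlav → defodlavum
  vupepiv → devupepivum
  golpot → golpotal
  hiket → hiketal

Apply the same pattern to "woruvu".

guturu and zipup both have last vowel 'u' yet inflect differently (goguturu, zipuus), so the last vowel is not what conditions the rule; the final letter is.
"woruvu" ends in -u. The stems ending in -u (guturu → goguturu, fatu → gofatu) add the prefix go-.
So woruvu → goworuvu.

goworuvu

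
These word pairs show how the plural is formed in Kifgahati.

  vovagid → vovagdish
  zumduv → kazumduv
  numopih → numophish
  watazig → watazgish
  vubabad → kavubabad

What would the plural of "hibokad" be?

vovagid and vubabad both end in -d yet inflect differently (vovagdish, kavubabad), so the final letter is not what conditions the rule; the last vowel is.
"hibokad" has last vowel 'a'. The one such stem in the data (vubabad → kavubabad) adds the prefix ka-, so the same rule applies.
The other pattern: stems whose last vowel is 'i' delete the last vowel and add -ish.
So hibokad → kahibokad.

kahibokad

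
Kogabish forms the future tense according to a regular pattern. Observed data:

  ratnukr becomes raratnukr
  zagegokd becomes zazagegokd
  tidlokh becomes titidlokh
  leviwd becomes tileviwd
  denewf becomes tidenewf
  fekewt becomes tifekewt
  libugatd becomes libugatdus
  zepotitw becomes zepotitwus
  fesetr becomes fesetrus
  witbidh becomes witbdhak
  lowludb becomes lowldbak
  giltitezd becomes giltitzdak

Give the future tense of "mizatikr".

"mizatikr" has second-to-last letter 'k'. The stems whose second-to-last letter is 'k' (ratnukr → raratnukr, zagegokd → zazagegokd, tidlokh → titidlokh) repeat the first consonant+vowel as a prefix.
The other patterns: stems whose second-to-last letter is 'w' add the prefix ti-; stems whose second-to-last letter is 't' add -us; stems whose second-to-last letter is 'd' or 'z' delete the last vowel and add -ak.
So mizatikr → mimizatikr.

mimizatikr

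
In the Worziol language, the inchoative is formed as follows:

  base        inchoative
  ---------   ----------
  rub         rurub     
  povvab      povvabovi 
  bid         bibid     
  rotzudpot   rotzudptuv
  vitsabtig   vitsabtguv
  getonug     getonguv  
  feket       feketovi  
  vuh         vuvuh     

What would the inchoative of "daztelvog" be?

daztelvguv

rub and povvab both end in -b yet inflect differently (rurub, povvabovi), so the final letter is not what conditions the rule; the number of vowels is.
"daztelvog" has 3 vowels. The stems with 3 vowels (rotzudpot → rotzudptuv, vitsabtig → vitsabtguv, getonug → getonguv) delete the last vowel and add -uv.
So daztelvog → daztelvguv.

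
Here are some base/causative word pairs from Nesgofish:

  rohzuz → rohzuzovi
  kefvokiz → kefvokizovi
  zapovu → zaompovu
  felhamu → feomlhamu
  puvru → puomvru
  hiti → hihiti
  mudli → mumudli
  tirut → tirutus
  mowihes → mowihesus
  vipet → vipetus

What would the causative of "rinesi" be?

rohzuz and zapovu both have last vowel 'u' yet inflect differently (rohzuzovi, zaompovu), so the last vowel is not what conditions the rule; the final letter is.
"rinesi" ends in -i. The stems ending in -i (hiti → hihiti, mudli → mumudli) repeat the first consonant+vowel as a prefix.
The other patterns: stems ending in -z add -ovi; stems ending in -u insert -om- after the first vowel; stems ending in -s or -t add -us.
So rinesi → ririnesi.

ririnesi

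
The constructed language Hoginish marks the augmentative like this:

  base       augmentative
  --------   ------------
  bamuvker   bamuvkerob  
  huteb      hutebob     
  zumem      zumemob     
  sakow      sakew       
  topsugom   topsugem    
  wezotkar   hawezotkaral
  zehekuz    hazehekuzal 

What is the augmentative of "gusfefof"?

zumem and topsugom both end in -m yet inflect differently (zumemob, topsugem), so the final letter is not what conditions the rule; the last vowel is.
"gusfefof" has last vowel 'o'. The stems whose last vowel is 'o' (sakow → sakew, topsugom → topsugem) change the last vowel to 'e'.
The other patterns: stems whose last vowel is 'e' add -ob; stems whose last vowel is 'a' or 'u' add ha- … -al around the stem.
So gusfefof → gusfefef.

gusfefef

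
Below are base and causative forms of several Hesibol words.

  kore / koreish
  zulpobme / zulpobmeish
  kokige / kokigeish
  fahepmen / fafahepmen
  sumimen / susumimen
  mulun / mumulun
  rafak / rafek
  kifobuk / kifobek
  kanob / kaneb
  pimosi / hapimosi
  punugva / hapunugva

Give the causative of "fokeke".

fokekeish

kore and fahepmen both have last vowel 'e' yet inflect differently (koreish, fafahepmen), so the last vowel is not what conditions the rule; the final letter is.
"fokeke" ends in -e. The stems ending in -e (kore → koreish, zulpobme → zulpobmeish, kokige → kokigeish) add -ish.
The other patterns: stems ending in -n repeat the first consonant+vowel as a prefix; stems ending in -b or -k change the last vowel to 'e'; stems ending in -a or -i add the prefix ha-.
So fokeke → fokekeish.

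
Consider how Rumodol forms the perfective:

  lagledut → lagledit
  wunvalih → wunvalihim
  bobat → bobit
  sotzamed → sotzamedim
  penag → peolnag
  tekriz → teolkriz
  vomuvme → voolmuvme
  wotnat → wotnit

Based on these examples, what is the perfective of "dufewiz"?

sotzamed and vomuvme both have last vowel 'e' yet inflect differently (sotzamedim, voolmuvme), so the last vowel is not what conditions the rule; the final letter is.
"dufewiz" ends in -z. The one such stem in the data (tekriz → teolkriz) inserts -ol- after the first vowel (as do vomuvme, penag), so the same rule applies.
So dufewiz → duolfewiz.

duolfewiz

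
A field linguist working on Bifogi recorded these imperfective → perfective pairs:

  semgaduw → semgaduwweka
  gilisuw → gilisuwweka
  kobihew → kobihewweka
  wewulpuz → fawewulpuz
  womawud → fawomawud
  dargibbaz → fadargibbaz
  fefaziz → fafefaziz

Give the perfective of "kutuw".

kutuwweka

semgaduw and wewulpuz both have last vowel 'u' yet inflect differently (semgaduwweka, fawewulpuz), so the last vowel is not what conditions the rule; the final letter is.
"kutuw" ends in -w. The stems ending in -w (semgaduw → semgaduwweka, gilisuw → gilisuwweka, kobihew → kobihewweka) double the final consonant and add -eka.
The other pattern: stems ending in -d or -z add the prefix fa-.
So kutuw → kutuwweka.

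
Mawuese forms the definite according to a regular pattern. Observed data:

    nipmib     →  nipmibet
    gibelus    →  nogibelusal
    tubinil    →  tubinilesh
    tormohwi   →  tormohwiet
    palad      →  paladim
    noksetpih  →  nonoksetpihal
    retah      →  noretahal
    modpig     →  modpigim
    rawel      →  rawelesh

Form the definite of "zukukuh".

nozukukuhal

"zukukuh" ends in -h. The stems ending in -h (noksetpih → nonoksetpihal, retah → noretahal) add no- … -al around the stem.
The other patterns: stems ending in -d or -g add -im; stems ending in -l add -esh; stems ending in -b or -i add -et.
So zukukuh → nozukukuhal.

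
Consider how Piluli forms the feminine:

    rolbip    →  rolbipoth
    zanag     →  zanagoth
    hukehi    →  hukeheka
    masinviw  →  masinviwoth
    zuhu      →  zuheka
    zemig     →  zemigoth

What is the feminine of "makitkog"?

makitkogoth

rolbip and hukehi both have last vowel 'i' yet inflect differently (rolbipoth, hukeheka), so the last vowel is not what conditions the rule; whether the stem ends in a vowel or a consonant is.
"makitkog" ends in a consonant. The stems ending in a consonant (rolbip → rolbipoth, masinviw → masinviwoth, zemig → zemigoth) add -oth.
The other pattern: stems ending in a vowel drop the final letter and add -eka.
So makitkog → makitkogoth.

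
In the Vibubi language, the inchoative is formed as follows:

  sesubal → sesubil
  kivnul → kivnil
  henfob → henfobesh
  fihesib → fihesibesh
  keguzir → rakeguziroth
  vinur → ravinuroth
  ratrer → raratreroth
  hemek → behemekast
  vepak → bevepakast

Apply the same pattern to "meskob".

fihesib and keguzir both have last vowel 'i' yet inflect differently (fihesibesh, rakeguziroth), so the last vowel is not what conditions the rule; the final letter is.
"meskob" ends in -b. The stems ending in -b (henfob → henfobesh, fihesib → fihesibesh) add -esh.
The other patterns: stems ending in -l change the last vowel to 'i'; stems ending in -r add ra- … -oth around the stem; stems ending in -k add be- … -ast around the stem.
So meskob → meskobesh.

meskobesh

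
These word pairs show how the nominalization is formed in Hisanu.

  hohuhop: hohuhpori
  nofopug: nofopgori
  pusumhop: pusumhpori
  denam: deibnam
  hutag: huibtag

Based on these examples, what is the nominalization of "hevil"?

heibvil

"hevil" has 2 vowels. The stems with 2 vowels (denam → deibnam, hutag → huibtag) insert -ib- after the first vowel.
The other pattern: stems with 3 vowels delete the last vowel and add -ori.
So hevil → heibvil.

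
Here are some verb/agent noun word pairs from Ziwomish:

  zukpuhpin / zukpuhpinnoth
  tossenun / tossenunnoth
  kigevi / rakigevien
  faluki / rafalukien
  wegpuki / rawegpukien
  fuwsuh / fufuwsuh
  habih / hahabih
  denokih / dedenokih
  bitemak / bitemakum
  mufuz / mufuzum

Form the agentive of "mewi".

zukpuhpin and kigevi both have last vowel 'i' yet inflect differently (zukpuhpinnoth, rakigevien), so the last vowel is not what conditions the rule; the final letter is.
"mewi" ends in -i. The stems ending in -i (kigevi → rakigevien, faluki → rafalukien, wegpuki → rawegpukien) add ra- … -en around the stem.
So mewi → ramewien.

ramewien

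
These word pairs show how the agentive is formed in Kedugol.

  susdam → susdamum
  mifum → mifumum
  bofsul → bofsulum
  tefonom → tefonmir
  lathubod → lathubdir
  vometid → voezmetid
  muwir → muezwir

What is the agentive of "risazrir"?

riezsazrir

susdam and tefonom both end in -m yet inflect differently (susdamum, tefonmir), so the final letter is not what conditions the rule; the last vowel is.
"risazrir" has last vowel 'i'. The stems whose last vowel is 'i' (vometid → voezmetid, muwir → muezwir) insert -ez- after the first vowel.
The other patterns: stems whose last vowel is 'a' or 'u' add -um; stems whose last vowel is 'o' delete the last vowel and add -ir.
So risazrir → riezsazrir.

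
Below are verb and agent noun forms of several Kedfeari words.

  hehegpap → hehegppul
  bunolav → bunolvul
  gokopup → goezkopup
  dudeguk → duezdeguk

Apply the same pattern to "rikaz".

rikzul

"rikaz" has last vowel 'a'. The stems whose last vowel is 'a' (hehegpap → hehegppul, bunolav → bunolvul) delete the last vowel and add -ul.
The other pattern: stems whose last vowel is 'u' insert -ez- after the first vowel.
So rikaz → rikzul.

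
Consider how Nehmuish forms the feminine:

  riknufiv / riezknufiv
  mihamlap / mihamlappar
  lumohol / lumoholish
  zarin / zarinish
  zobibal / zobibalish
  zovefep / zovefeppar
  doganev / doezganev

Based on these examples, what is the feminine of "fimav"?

doganev and zovefep both have last vowel 'e' yet inflect differently (doezganev, zovefeppar), so the last vowel is not what conditions the rule; the final letter is.
"fimav" ends in -v. The stems ending in -v (doganev → doezganev, riknufiv → riezknufiv) insert -ez- after the first vowel.
The other patterns: stems ending in -p double the final consonant and add -ar; stems ending in -l or -n add -ish.
So fimav → fiezmav.

fiezmav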